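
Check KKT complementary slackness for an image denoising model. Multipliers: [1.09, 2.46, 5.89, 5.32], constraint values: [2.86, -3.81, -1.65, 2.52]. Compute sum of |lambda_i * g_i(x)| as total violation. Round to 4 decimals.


KKT complementary slackness check:
lambda_1 * g_1 = 1.09 * 2.86 = 3.1174
lambda_2 * g_2 = 2.46 * -3.81 = -9.3726
lambda_3 * g_3 = 5.89 * -1.65 = -9.7185
lambda_4 * g_4 = 5.32 * 2.52 = 13.4064
Total violation = 3.1174 + 9.3726 + 9.7185 + 13.4064 = 35.6149


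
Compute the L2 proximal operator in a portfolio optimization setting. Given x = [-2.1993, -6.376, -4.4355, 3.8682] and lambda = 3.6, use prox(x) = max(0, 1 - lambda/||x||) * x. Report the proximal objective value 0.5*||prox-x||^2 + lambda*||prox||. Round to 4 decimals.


Step 1: Compute ||x||.
||x|| = 8.9514
Step 2: Compute scaling factor.
scale = max(0, 1 - 3.6/8.9514) = 0.5978
Step 3: prox(x) = [-1.3148, -3.8117, -2.6517, 2.3125]
||prox(x)|| = 5.3514
Step 4: Proximal objective.
0.5*||prox-x||^2 = 6.48
lambda*||prox|| = 19.265
Total = 25.7449


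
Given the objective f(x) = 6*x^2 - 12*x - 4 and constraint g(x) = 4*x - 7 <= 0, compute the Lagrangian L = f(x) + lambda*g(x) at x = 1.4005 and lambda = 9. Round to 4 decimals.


Step 1: Evaluate f(x).
f(1.4005) = 6*1.4005^2 - 12*1.4005 - 4 = -9.0376
Step 2: Evaluate g(x).
g(1.4005) = 4*1.4005 - 7 = -1.398
Step 3: Compute Lagrangian.
L = -9.0376 + 9*-1.398 = -21.6196


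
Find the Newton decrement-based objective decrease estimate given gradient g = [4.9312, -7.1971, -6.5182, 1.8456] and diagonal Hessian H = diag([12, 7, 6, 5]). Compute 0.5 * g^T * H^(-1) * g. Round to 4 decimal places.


Step 1: H is diagonal, so H^(-1) * g = [0.4109, -1.0282, -1.0864, 0.3691].
Step 2: g^T H^(-1) g = sum_i g_i^2 / H_ii
  = (4.9312)^2/12 + (-7.1971)^2/7 + (-6.5182)^2/6 + (1.8456)^2/5
  = 2.0264 + 7.3997 + 7.0812 + 0.6812 = 17.1885
Step 3: Objective decrease = 0.5 * g^T H^(-1) g = 8.5943


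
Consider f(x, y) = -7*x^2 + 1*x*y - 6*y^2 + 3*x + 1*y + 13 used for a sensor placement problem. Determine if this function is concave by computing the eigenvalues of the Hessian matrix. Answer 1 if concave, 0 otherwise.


The Hessian of f(x,y) = -7*x^2 + 1*x*y - 6*y^2 + 3*x + 1*y + 13 is:
H = [[-14, 1], [1, -12]]
Trace = -14 - 12 = -26
Determinant = -14*-12 - (1)^2 = 167
Discriminant = (-26)^2 - 4*167 = 8.0
Eigenvalues: lambda_1 = -14.4142, lambda_2 = -11.5858
The function is concave.

1


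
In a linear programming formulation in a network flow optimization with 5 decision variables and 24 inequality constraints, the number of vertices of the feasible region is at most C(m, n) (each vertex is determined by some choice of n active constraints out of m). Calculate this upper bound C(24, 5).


Each vertex corresponds to some choice of n active constraints out of m, so the number of vertices is at most C(m, n) = m! / (n!(m-n)!).
m = 24, n = 5
Numerator: 24 * 23 * 22 * 21 * 20
Denominator: 5! = 120
C(24, 5) = 42504


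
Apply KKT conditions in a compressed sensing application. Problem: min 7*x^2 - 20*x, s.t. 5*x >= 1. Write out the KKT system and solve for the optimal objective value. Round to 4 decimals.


Step 1: Try lambda = 0 (constraint inactive).
Stationarity: 2*7*x - 20 = 0
x* = 20/(2*7) = 10/7 = 1.4286 (rounded; the exact value 10/7 is used below)
Check constraint: 5*1.4286 = 7.143 >= 1 -- satisfied.
Step 2: Compute optimal value.
f(x*) = 7*(10/7)^2 - 20*(10/7) = -14.2857


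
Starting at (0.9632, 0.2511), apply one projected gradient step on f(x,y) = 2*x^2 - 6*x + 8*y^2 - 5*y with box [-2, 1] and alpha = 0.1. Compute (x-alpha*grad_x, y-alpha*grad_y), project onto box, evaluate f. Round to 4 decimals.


Step 1: Compute gradient at (0.9632, 0.2511).
grad_x = 2*2*0.9632 - 6 = -2.1472
grad_y = 2*8*0.2511 - 5 = -0.9824
Step 2: Gradient step.
x_raw = 0.9632 - 0.1*-2.1472 = 1.1779
y_raw = 0.2511 - 0.1*-0.9824 = 0.3493
Step 3: Project onto [-2, 1].
x_proj = clip(1.1779) = 1.0
y_proj = clip(0.3493) = 0.3493
Step 4: Evaluate f.
f(1.0, 0.3493) = -4.7704


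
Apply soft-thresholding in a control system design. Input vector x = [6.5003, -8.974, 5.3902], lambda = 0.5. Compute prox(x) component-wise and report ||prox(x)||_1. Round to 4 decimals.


Soft-thresholding with lambda = 0.5:
prox(6.5003) = sign(6.5003)*max(|6.5003| - 0.5, 0) = 6.0003
prox(-8.974) = sign(-8.974)*max(|-8.974| - 0.5, 0) = -8.474
prox(5.3902) = sign(5.3902)*max(|5.3902| - 0.5, 0) = 4.8902
prox(x) = [6.0003, -8.474, 4.8902]
||prox(x)||_1 = 6.0003 + 8.474 + 4.8902 = 19.3645


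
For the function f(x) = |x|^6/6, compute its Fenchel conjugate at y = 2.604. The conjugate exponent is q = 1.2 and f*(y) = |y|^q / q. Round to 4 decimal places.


The conjugate exponent q satisfies 1/p + 1/q = 1.
p = 6, so q = 6/(6 - 1) = 1.2
|y|^q = 2.604^1.2 = 3.1533
f*(2.604) = 3.1533 / 1.2 = 2.6278


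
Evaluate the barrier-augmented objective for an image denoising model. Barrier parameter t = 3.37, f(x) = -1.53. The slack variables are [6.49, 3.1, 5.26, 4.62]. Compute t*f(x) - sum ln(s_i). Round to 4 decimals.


Step 1: Compute log-barrier.
ln values: [1.8703, 1.1314, 1.6601, 1.5304]
phi = -(1.8703 + 1.1314 + 1.6601 + 1.5304) = -6.1922
Step 2: Compute augmented objective.
t*f(x) = 3.37*-1.53 = -5.1561
Total = -5.1561 - 6.1922 = -11.3483


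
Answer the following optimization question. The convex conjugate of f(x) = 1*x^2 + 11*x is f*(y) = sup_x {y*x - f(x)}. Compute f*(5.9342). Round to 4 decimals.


f*(y) = sup_x {y*x - a*x^2 - b*x} = sup_x {(y-b)*x - a*x^2}
FOC: (y - b) - 2a*x = 0 => x* = (y - b)/(2a)
x* = (5.9342 - 11)/(2*1) = -2.5329
f*(5.9342) = (y-b)^2/(4a) = (5.9342 - 11)^2/(4*1)
= 25.6623/4 = 6.4156


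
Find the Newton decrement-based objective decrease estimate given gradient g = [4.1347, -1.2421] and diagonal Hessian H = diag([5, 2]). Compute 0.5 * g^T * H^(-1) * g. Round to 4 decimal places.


Step 1: H is diagonal, so H^(-1) * g = [0.8269, -0.6211].
Step 2: g^T H^(-1) g = sum_i g_i^2 / H_ii
  = (4.1347)^2/5 + (-1.2421)^2/2
  = 3.4191 + 0.7714 = 4.1906
Step 3: Objective decrease = 0.5 * g^T H^(-1) g = 2.0953


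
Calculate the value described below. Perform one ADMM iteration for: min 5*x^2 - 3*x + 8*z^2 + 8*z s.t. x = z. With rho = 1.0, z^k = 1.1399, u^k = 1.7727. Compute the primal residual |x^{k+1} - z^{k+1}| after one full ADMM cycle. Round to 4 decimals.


ADMM iteration with rho = 1.0, z^k = 1.1399, u^k = 1.7727
Step 1: x-update.
Minimize 5*x^2 - 3*x + (1.0/2)*(x - 1.1399 + 1.7727)^2
FOC: (2*5 + 1.0)*x = 3 + 1.0*(1.1399 - 1.7727)
x^{k+1} = 0.2152
Step 2: z-update.
Minimize 8*z^2 + 8*z + (1.0/2)*(0.2152 - z + 1.7727)^2
FOC: (2*8 + 1.0)*z = -8 + 1.0*(0.2152 + 1.7727)
z^{k+1} = -0.3537
Step 3: u-update.
u^{k+1} = 1.7727 + 0.2152 + 0.3537 = 2.3416
Step 4: Primal residual = |0.2152 + 0.3537| = 0.5689


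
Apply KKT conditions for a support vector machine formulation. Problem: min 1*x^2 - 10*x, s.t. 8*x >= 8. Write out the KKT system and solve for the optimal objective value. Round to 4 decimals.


Step 1: Try lambda = 0 (constraint inactive).
Stationarity: 2*1*x - 10 = 0
x* = 10/(2*1) = 5.0
Check constraint: 8*5.0 = 40.0 >= 8 -- satisfied.
Step 2: Compute optimal value.
f(x*) = 1*5.0^2 - 10*5.0 = -25.0


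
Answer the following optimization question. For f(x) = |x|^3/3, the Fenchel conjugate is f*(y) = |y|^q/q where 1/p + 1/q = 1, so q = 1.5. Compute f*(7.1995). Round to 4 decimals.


The conjugate exponent q satisfies 1/p + 1/q = 1.
p = 3, so q = 3/(3 - 1) = 1.5
|y|^q = 7.1995^1.5 = 19.3176
f*(7.1995) = 19.3176 / 1.5 = 12.8784


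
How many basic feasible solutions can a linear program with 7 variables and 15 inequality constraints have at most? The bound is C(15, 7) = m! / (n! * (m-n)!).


Each vertex corresponds to some choice of n active constraints out of m, so the number of vertices is at most C(m, n) = m! / (n!(m-n)!).
m = 15, n = 7
Numerator: 15 * 14 * 13 * 12 * 11 * 10 * 9
Denominator: 7! = 5040
C(15, 7) = 6435


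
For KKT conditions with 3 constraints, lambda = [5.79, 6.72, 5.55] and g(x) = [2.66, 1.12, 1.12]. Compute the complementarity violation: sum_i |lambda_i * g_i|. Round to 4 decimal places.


KKT complementary slackness check:
lambda_1 * g_1 = 5.79 * 2.66 = 15.4014
lambda_2 * g_2 = 6.72 * 1.12 = 7.5264
lambda_3 * g_3 = 5.55 * 1.12 = 6.216
Total violation = 15.4014 + 7.5264 + 6.216 = 29.1438


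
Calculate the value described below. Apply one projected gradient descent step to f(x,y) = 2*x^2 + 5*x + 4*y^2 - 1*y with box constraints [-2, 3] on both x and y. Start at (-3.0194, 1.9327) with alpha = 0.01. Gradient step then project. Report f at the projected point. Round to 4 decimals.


Step 1: Compute gradient at (-3.0194, 1.9327).
grad_x = 2*2*-3.0194 + 5 = -7.0776
grad_y = 2*4*1.9327 - 1 = 14.4616
Step 2: Gradient step.
x_raw = -3.0194 - 0.01*-7.0776 = -2.9486
y_raw = 1.9327 - 0.01*14.4616 = 1.7881
Step 3: Project onto [-2, 3].
x_proj = clip(-2.9486) = -2.0
y_proj = clip(1.7881) = 1.7881
Step 4: Evaluate f.
f(-2.0, 1.7881) = 9.0009


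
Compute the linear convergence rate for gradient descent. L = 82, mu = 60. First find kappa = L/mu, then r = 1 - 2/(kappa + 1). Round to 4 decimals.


Step 1: Compute the condition number.
kappa = L/mu = 82/60 = 1.3667
Step 2: Compute the convergence rate.
r = 1 - 2/(kappa + 1) = 1 - 2*mu/(L + mu) = (L - mu)/(L + mu) = 22/142 = 0.1549


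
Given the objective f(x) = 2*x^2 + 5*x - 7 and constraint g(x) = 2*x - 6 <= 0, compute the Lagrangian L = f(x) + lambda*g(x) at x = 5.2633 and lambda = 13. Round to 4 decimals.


Step 1: Evaluate f(x).
f(5.2633) = 2*5.2633^2 + 5*5.2633 - 7 = 74.7212
Step 2: Evaluate g(x).
g(5.2633) = 2*5.2633 - 6 = 4.5266
Step 3: Compute Lagrangian.
L = 74.7212 + 13*4.5266 = 133.567


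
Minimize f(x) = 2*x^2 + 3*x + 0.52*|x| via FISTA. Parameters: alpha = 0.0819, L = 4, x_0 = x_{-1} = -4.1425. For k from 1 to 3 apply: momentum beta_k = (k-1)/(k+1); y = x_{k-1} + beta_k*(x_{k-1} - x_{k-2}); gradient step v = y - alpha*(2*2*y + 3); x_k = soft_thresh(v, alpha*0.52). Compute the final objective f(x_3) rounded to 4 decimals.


FISTA on f(x) = 2*x^2 + 3*x + 0.52*|x|
L = 4, alpha = 0.0819
Iteration 1: beta = 0.0, y = -4.1425 + 0.0*(-4.1425 + 4.1425) = -4.1425
  grad(y) = -13.57, v = y - alpha*grad = -3.0311
  prox(v) = soft_thresh(-3.0311, 0.0426) = -2.9885
Iteration 2: beta = 0.3333, y = -2.9885 + 0.3333*(-2.9885 + 4.1425) = -2.6039
  grad(y) = -7.4155, v = y - alpha*grad = -1.9965
  prox(v) = soft_thresh(-1.9965, 0.0426) = -1.954
Iteration 3: beta = 0.5, y = -1.954 + 0.5*(-1.954 + 2.9885) = -1.4367
  grad(y) = -2.7467, v = y - alpha*grad = -1.2117
  prox(v) = soft_thresh(-1.2117, 0.0426) = -1.1691
f(x_3) = 2*(-1.1691)^2 + 3*(-1.1691) + 0.52*|-1.1691| = -0.1657


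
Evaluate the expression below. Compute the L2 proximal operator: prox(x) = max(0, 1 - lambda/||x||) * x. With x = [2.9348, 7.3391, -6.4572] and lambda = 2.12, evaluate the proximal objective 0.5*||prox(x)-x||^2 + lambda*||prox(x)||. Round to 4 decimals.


Step 1: Compute ||x||.
||x|| = 10.2064
Step 2: Compute scaling factor.
scale = max(0, 1 - 2.12/10.2064) = 0.7923
Step 3: prox(x) = [2.3252, 5.8147, -5.116]
||prox(x)|| = 8.0864
Step 4: Proximal objective.
0.5*||prox-x||^2 = 2.2472
lambda*||prox|| = 17.1432
Total = 19.3904


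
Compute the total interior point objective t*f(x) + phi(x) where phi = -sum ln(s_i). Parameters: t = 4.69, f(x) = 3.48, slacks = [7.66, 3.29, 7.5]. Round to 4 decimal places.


Step 1: Compute log-barrier.
ln values: [2.036, 1.1909, 2.0149]
phi = -(2.036 + 1.1909 + 2.0149) = -5.2418
Step 2: Compute augmented objective.
t*f(x) = 4.69*3.48 = 16.3212
Total = 16.3212 - 5.2418 = 11.0794


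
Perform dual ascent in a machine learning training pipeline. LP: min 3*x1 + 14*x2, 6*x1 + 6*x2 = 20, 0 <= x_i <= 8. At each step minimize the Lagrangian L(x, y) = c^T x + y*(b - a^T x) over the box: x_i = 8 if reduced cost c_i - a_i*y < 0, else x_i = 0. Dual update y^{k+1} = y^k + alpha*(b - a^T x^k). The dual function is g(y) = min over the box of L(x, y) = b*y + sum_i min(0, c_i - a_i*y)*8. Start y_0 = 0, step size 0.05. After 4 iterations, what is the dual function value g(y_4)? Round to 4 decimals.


Dual ascent for LP: min 3*x1 + 14*x2, 6*x1 + 6*x2 = 20, 0 <= x_i <= 8
Step 1: y^k = 0.0, reduced costs: (3.0, 14.0)
  x^k = (0.0, 0.0), subgradient = b - a^T x = 20.0
  y^{k+1} = 0.0 + 0.05*20.0 = 1.0
Step 2: y^k = 1.0, reduced costs: (-3.0, 8.0)
  x^k = (8.0, 0.0), subgradient = b - a^T x = -28.0
  y^{k+1} = 1.0 + 0.05*-28.0 = -0.4
Step 3: y^k = -0.4, reduced costs: (5.4, 16.4)
  x^k = (0.0, 0.0), subgradient = b - a^T x = 20.0
  y^{k+1} = -0.4 + 0.05*20.0 = 0.6
Step 4: y^k = 0.6, reduced costs: (-0.6, 10.4)
  x^k = (8.0, 0.0), subgradient = b - a^T x = -28.0
  y^{k+1} = 0.6 + 0.05*-28.0 = -0.8
Dual objective at y_4 = -0.8: reduced costs (7.8, 18.8), box minimizer x = (0.0, 0.0)
g(y_4) = b*y + (c1 - a1*y)*x1 + (c2 - a2*y)*x2 = 20*(-0.8) + 7.8*0.0 + 18.8*0.0 = -16.0 + 0.0 + 0.0 = -16.0


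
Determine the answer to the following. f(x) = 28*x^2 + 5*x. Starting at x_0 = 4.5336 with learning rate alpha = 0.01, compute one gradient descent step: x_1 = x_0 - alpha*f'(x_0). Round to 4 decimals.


We compute the gradient at x_0 and apply the update.
f'(x) = 56*x + 5
f'(4.5336) = 56*4.5336 + 5 = 258.8816
x_1 = 4.5336 - 0.01*258.8816 = 1.9448


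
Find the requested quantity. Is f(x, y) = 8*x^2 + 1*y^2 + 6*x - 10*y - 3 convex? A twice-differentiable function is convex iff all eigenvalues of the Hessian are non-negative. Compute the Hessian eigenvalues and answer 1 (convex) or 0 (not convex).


The Hessian of f(x,y) = 8*x^2 + 1*y^2 + 6*x - 10*y - 3 is:
H = [[16, 0], [0, 2]]
Trace = 16 + 2 = 18
Determinant = 16*2 - (0)^2 = 32
Discriminant = (18)^2 - 4*32 = 196.0
Eigenvalues: lambda_1 = 2.0, lambda_2 = 16.0
The function is convex.

1


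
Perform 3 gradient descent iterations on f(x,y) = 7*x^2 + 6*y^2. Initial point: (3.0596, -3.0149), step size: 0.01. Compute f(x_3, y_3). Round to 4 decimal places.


Gradient descent on f(x,y) = 7*x^2 + 6*y^2.
Starting point: (3.0596, -3.0149), alpha = 0.01
Step 1: grad_x = 2*7*3.0596 = 42.8344, grad_y = 2*6*-3.0149 = -36.1788
  x_1 = 3.0596 - 0.01*42.8344 = 2.6313
  y_1 = -3.0149 - 0.01*-36.1788 = -2.6531
Step 2: grad_x = 2*7*2.6313 = 36.8376, grad_y = 2*6*-2.6531 = -31.8373
  x_2 = 2.6313 - 0.01*36.8376 = 2.2629
  y_2 = -2.6531 - 0.01*-31.8373 = -2.3347
Step 3: grad_x = 2*7*2.2629 = 31.6803, grad_y = 2*6*-2.3347 = -28.0169
  x_3 = 2.2629 - 0.01*31.6803 = 1.9461
  y_3 = -2.3347 - 0.01*-28.0169 = -2.0546
f(1.9461, -2.0546) = 7*1.9461^2 + 6*(-2.0546)^2 = 51.8381


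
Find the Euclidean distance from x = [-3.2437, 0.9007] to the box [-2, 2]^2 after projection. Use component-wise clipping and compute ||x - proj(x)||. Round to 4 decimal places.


Project each component onto [-2, 2].
clip(-3.2437) = -2.0, clip(0.9007) = 0.9007
Projection = [-2.0, 0.9007]
Squared diffs: [1.5468, 0.0]
Distance = sqrt(1.5468) = 1.2437


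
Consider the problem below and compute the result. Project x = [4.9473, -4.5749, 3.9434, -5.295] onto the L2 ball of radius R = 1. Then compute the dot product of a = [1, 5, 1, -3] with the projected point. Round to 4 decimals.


Step 1: Compute ||x|| (intermediates to 6 decimals).
||x|| = sqrt(4.9473^2 + (-4.5749)^2 + 3.9434^2 + (-5.295)^2) = 9.433606
Step 2: Project.
Since ||x|| > R, scale = R/||x|| = 1/9.433606 = 0.106004, proj(x) = scale * x
proj(x) = [0.524434, -0.484958, 0.418016, -0.561291]
Step 3: Dot product.
a^T * proj(x) = 1*0.524434 + 5*(-0.484958) + 1*0.418016 - 3*(-0.561291) = 0.2015


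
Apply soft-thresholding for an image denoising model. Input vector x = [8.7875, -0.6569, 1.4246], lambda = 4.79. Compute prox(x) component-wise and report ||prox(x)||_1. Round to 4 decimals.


Soft-thresholding with lambda = 4.79:
prox(8.7875) = sign(8.7875)*max(|8.7875| - 4.79, 0) = 3.9975
prox(-0.6569) = sign(-0.6569)*max(|-0.6569| - 4.79, 0) = 0.0
prox(1.4246) = sign(1.4246)*max(|1.4246| - 4.79, 0) = 0.0
prox(x) = [3.9975, 0.0, 0.0]
||prox(x)||_1 = 3.9975 + 0.0 + 0.0 = 3.9975


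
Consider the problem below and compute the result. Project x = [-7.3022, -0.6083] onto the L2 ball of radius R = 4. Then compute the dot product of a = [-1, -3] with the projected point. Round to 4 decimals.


Step 1: Compute ||x|| (intermediates to 6 decimals).
||x|| = sqrt((-7.3022)^2 + (-0.6083)^2) = 7.327493
Step 2: Project.
Since ||x|| > R, scale = R/||x|| = 4/7.327493 = 0.545889, proj(x) = scale * x
proj(x) = [-3.986191, -0.332064]
Step 3: Dot product.
a^T * proj(x) = -1*(-3.986191) - 3*(-0.332064) = 4.9824


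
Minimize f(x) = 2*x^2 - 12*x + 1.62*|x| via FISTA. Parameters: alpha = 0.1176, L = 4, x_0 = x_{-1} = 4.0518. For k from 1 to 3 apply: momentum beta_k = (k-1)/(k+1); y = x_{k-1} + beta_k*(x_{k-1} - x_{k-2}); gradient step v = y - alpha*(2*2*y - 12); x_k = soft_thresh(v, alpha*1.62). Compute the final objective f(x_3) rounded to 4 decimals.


FISTA on f(x) = 2*x^2 - 12*x + 1.62*|x|
L = 4, alpha = 0.1176
Iteration 1: beta = 0.0, y = 4.0518 + 0.0*(4.0518 - 4.0518) = 4.0518
  grad(y) = 4.2072, v = y - alpha*grad = 3.557
  prox(v) = soft_thresh(3.557, 0.1905) = 3.3665
Iteration 2: beta = 0.3333, y = 3.3665 + 0.3333*(3.3665 - 4.0518) = 3.1381
  grad(y) = 0.5524, v = y - alpha*grad = 3.0731
  prox(v) = soft_thresh(3.0731, 0.1905) = 2.8826
Iteration 3: beta = 0.5, y = 2.8826 + 0.5*(2.8826 - 3.3665) = 2.6407
  grad(y) = -1.4373, v = y - alpha*grad = 2.8097
  prox(v) = soft_thresh(2.8097, 0.1905) = 2.6192
f(x_3) = 2*2.6192^2 - 12*2.6192 + 1.62*|2.6192| = -13.4669


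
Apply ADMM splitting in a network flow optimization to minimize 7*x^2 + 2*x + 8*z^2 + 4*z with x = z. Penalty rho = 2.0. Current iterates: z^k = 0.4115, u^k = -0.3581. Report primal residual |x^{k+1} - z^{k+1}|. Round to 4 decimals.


ADMM iteration with rho = 2.0, z^k = 0.4115, u^k = -0.3581
Step 1: x-update.
Minimize 7*x^2 + 2*x + (2.0/2)*(x - 0.4115 - 0.3581)^2
FOC: (2*7 + 2.0)*x = -2 + 2.0*(0.4115 + 0.3581)
x^{k+1} = -0.0288
Step 2: z-update.
Minimize 8*z^2 + 4*z + (2.0/2)*(-0.0288 - z - 0.3581)^2
FOC: (2*8 + 2.0)*z = -4 + 2.0*(-0.0288 - 0.3581)
z^{k+1} = -0.2652
Step 3: u-update.
u^{k+1} = -0.3581 - 0.0288 + 0.2652 = -0.1217
Step 4: Primal residual = |-0.0288 + 0.2652| = 0.2364


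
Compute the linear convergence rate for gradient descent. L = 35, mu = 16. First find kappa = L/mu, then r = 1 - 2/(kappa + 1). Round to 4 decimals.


Step 1: Compute the condition number.
kappa = L/mu = 35/16 = 2.1875
Step 2: Compute the convergence rate.
r = 1 - 2/(kappa + 1) = 1 - 2*mu/(L + mu) = (L - mu)/(L + mu) = 19/51 = 0.3725


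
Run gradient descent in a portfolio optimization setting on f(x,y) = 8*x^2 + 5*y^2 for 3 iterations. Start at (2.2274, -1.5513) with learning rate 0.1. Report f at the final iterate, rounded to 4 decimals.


Gradient descent on f(x,y) = 8*x^2 + 5*y^2.
Starting point: (2.2274, -1.5513), alpha = 0.1
Step 1: grad_x = 2*8*2.2274 = 35.6384, grad_y = 2*5*-1.5513 = -15.513
  x_1 = 2.2274 - 0.1*35.6384 = -1.3364
  y_1 = -1.5513 - 0.1*-15.513 = 0.0
Step 2: grad_x = 2*8*-1.3364 = -21.383, grad_y = 2*5*0.0 = 0.0
  x_2 = -1.3364 - 0.1*-21.383 = 0.8019
  y_2 = 0.0 - 0.1*0.0 = 0.0
Step 3: grad_x = 2*8*0.8019 = 12.8298, grad_y = 2*5*0.0 = 0.0
  x_3 = 0.8019 - 0.1*12.8298 = -0.4811
  y_3 = 0.0 - 0.1*0.0 = 0.0
f(-0.4811, 0.0) = 8*(-0.4811)^2 + 5*0.0^2 = 1.8518


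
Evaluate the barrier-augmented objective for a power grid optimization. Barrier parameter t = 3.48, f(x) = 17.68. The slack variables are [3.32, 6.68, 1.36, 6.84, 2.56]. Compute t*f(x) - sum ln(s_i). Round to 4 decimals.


Step 1: Compute log-barrier.
ln values: [1.2, 1.8991, 0.3075, 1.9228, 0.94]
phi = -(1.2 + 1.8991 + 0.3075 + 1.9228 + 0.94) = -6.2694
Step 2: Compute augmented objective.
t*f(x) = 3.48*17.68 = 61.5264
Total = 61.5264 - 6.2694 = 55.257


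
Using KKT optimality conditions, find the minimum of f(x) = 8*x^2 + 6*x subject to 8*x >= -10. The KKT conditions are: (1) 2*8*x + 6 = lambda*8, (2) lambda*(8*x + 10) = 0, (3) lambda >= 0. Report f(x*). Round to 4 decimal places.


Step 1: Try lambda = 0 (constraint inactive).
Stationarity: 2*8*x + 6 = 0
x* = -6/(2*8) = -0.375
Check constraint: 8*-0.375 = -3.0 >= -10 -- satisfied.
Step 2: Compute optimal value.
f(x*) = 8*(-0.375)^2 + 6*(-0.375) = -1.125


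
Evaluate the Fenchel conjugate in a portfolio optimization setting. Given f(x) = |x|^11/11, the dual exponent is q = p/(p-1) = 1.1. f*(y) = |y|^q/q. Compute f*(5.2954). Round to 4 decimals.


The conjugate exponent q satisfies 1/p + 1/q = 1.
p = 11, so q = 11/(11 - 1) = 1.1
|y|^q = 5.2954^1.1 = 6.2559
f*(5.2954) = 6.2559 / 1.1 = 5.6872


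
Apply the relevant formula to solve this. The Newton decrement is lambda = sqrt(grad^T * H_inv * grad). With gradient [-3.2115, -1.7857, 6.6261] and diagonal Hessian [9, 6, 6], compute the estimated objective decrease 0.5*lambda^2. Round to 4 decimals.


Step 1: H is diagonal, so H^(-1) * g = [-0.3568, -0.2976, 1.1044].
Step 2: g^T H^(-1) g = sum_i g_i^2 / H_ii
  = (-3.2115)^2/9 + (-1.7857)^2/6 + (6.6261)^2/6
  = 1.146 + 0.5315 + 7.3175 = 8.995
Step 3: Objective decrease = 0.5 * g^T H^(-1) g = 4.4975


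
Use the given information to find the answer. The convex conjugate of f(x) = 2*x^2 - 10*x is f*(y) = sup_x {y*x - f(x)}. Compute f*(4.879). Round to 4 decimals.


f*(y) = sup_x {y*x - a*x^2 - b*x} = sup_x {(y-b)*x - a*x^2}
FOC: (y - b) - 2a*x = 0 => x* = (y - b)/(2a)
x* = (4.879 + 10)/(2*2) = 3.7198
f*(4.879) = (y-b)^2/(4a) = (4.879 + 10)^2/(4*2)
= 221.3846/8 = 27.6731


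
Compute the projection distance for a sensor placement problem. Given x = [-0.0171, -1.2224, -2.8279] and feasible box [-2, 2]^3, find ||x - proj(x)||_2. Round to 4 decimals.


Project each component onto [-2, 2].
clip(-0.0171) = -0.0171, clip(-1.2224) = -1.2224, clip(-2.8279) = -2.0
Projection = [-0.0171, -1.2224, -2.0]
Squared diffs: [0.0, 0.0, 0.6854]
Distance = sqrt(0.6854) = 0.8279


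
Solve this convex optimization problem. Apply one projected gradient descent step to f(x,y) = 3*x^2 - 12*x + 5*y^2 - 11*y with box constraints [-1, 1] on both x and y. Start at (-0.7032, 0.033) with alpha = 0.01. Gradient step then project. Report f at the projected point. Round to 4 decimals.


Step 1: Compute gradient at (-0.7032, 0.033).
grad_x = 2*3*-0.7032 - 12 = -16.2192
grad_y = 2*5*0.033 - 11 = -10.67
Step 2: Gradient step.
x_raw = -0.7032 - 0.01*-16.2192 = -0.541
y_raw = 0.033 - 0.01*-10.67 = 0.1397
Step 3: Project onto [-1, 1].
x_proj = clip(-0.541) = -0.541
y_proj = clip(0.1397) = 0.1397
Step 4: Evaluate f.
f(-0.541, 0.1397) = 5.931


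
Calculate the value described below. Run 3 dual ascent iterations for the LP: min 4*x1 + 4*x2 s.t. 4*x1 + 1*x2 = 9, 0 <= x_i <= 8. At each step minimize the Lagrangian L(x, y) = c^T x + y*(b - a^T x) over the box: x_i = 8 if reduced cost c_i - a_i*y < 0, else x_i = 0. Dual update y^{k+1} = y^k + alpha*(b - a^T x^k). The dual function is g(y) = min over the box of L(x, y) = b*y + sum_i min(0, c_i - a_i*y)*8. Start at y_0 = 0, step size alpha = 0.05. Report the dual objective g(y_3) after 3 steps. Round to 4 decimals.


Dual ascent for LP: min 4*x1 + 4*x2, 4*x1 + 1*x2 = 9, 0 <= x_i <= 8
Step 1: y^k = 0.0, reduced costs: (4.0, 4.0)
  x^k = (0.0, 0.0), subgradient = b - a^T x = 9.0
  y^{k+1} = 0.0 + 0.05*9.0 = 0.45
Step 2: y^k = 0.45, reduced costs: (2.2, 3.55)
  x^k = (0.0, 0.0), subgradient = b - a^T x = 9.0
  y^{k+1} = 0.45 + 0.05*9.0 = 0.9
Step 3: y^k = 0.9, reduced costs: (0.4, 3.1)
  x^k = (0.0, 0.0), subgradient = b - a^T x = 9.0
  y^{k+1} = 0.9 + 0.05*9.0 = 1.35
Dual objective at y_3 = 1.35: reduced costs (-1.4, 2.65), box minimizer x = (8.0, 0.0)
g(y_3) = b*y + (c1 - a1*y)*x1 + (c2 - a2*y)*x2 = 9*1.35 + (-1.4)*8.0 + 2.65*0.0 = 12.15 - 11.2 + 0.0 = 0.95


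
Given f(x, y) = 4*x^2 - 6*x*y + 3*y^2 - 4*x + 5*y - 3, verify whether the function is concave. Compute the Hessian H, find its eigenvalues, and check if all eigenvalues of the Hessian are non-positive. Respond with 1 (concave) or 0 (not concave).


The Hessian of f(x,y) = 4*x^2 - 6*x*y + 3*y^2 - 4*x + 5*y - 3 is:
H = [[8, -6], [-6, 6]]
Trace = 8 + 6 = 14
Determinant = 8*6 - (-6)^2 = 12
Discriminant = (14)^2 - 4*12 = 148.0
Eigenvalues: lambda_1 = 0.9172, lambda_2 = 13.0828
The function is not concave.

0


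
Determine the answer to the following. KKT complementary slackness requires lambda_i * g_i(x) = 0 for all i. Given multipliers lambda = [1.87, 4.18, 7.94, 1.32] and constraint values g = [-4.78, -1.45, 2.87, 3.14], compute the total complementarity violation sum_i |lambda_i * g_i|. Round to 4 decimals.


KKT complementary slackness check:
lambda_1 * g_1 = 1.87 * -4.78 = -8.9386
lambda_2 * g_2 = 4.18 * -1.45 = -6.061
lambda_3 * g_3 = 7.94 * 2.87 = 22.7878
lambda_4 * g_4 = 1.32 * 3.14 = 4.1448
Total violation = 8.9386 + 6.061 + 22.7878 + 4.1448 = 41.9322


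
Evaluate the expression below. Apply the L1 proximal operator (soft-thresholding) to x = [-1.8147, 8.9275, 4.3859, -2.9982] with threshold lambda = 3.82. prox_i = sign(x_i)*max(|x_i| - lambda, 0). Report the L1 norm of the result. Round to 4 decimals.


Soft-thresholding with lambda = 3.82:
prox(-1.8147) = sign(-1.8147)*max(|-1.8147| - 3.82, 0) = 0.0
prox(8.9275) = sign(8.9275)*max(|8.9275| - 3.82, 0) = 5.1075
prox(4.3859) = sign(4.3859)*max(|4.3859| - 3.82, 0) = 0.5659
prox(-2.9982) = sign(-2.9982)*max(|-2.9982| - 3.82, 0) = 0.0
prox(x) = [0.0, 5.1075, 0.5659, 0.0]
||prox(x)||_1 = 0.0 + 5.1075 + 0.5659 + 0.0 = 5.6734


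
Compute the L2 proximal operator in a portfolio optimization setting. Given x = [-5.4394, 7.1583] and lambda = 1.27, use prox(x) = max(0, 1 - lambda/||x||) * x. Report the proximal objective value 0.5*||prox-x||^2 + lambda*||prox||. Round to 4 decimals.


Step 1: Compute ||x||.
||x|| = 8.9905
Step 2: Compute scaling factor.
scale = max(0, 1 - 1.27/8.9905) = 0.8587
Step 3: prox(x) = [-4.671, 6.1471]
||prox(x)|| = 7.7205
Step 4: Proximal objective.
0.5*||prox-x||^2 = 0.8065
lambda*||prox|| = 9.805
Total = 10.6114


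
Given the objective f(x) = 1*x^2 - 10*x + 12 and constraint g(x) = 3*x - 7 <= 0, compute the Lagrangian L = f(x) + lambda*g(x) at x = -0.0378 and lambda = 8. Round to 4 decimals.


Step 1: Evaluate f(x).
f(-0.0378) = 1*(-0.0378)^2 - 10*(-0.0378) + 12 = 12.3794
Step 2: Evaluate g(x).
g(-0.0378) = 3*-0.0378 - 7 = -7.1134
Step 3: Compute Lagrangian.
L = 12.3794 + 8*-7.1134 = -44.5278


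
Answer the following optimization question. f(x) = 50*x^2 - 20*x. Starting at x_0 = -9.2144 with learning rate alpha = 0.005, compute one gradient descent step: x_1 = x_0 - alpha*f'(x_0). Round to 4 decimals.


We compute the gradient at x_0 and apply the update.
f'(x) = 100*x - 20
f'(-9.2144) = 100*-9.2144 - 20 = -941.44
x_1 = -9.2144 - 0.005*-941.44 = -4.5072


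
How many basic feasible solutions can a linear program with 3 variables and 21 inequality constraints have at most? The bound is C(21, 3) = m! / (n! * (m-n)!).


Each vertex corresponds to some choice of n active constraints out of m, so the number of vertices is at most C(m, n) = m! / (n!(m-n)!).
m = 21, n = 3
Numerator: 21 * 20 * 19
Denominator: 3! = 6
C(21, 3) = 1330


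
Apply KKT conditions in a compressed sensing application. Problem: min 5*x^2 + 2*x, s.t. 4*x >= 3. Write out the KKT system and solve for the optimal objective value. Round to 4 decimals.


Step 1: Try lambda = 0 (constraint inactive).
x_unc = -2/(2*5) = -0.2
Check: 4*-0.2 = -0.8 < 3 -- violated!
Step 2: Constraint must be active: 4*x = 3
x* = 3/4 = 0.75
lambda = (2*5*0.75 + 2)/4 = 2.375
Step 3: Compute optimal value.
f(x*) = 5*0.75^2 + 2*0.75 = 4.3125


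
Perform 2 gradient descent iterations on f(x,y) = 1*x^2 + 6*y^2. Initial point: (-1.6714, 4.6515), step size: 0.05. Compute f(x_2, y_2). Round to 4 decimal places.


Gradient descent on f(x,y) = 1*x^2 + 6*y^2.
Starting point: (-1.6714, 4.6515), alpha = 0.05
Step 1: grad_x = 2*1*-1.6714 = -3.3428, grad_y = 2*6*4.6515 = 55.818
  x_1 = -1.6714 - 0.05*-3.3428 = -1.5043
  y_1 = 4.6515 - 0.05*55.818 = 1.8606
Step 2: grad_x = 2*1*-1.5043 = -3.0085, grad_y = 2*6*1.8606 = 22.3272
  x_2 = -1.5043 - 0.05*-3.0085 = -1.3538
  y_2 = 1.8606 - 0.05*22.3272 = 0.7442
f(-1.3538, 0.7442) = 1*(-1.3538)^2 + 6*0.7442^2 = 5.1562


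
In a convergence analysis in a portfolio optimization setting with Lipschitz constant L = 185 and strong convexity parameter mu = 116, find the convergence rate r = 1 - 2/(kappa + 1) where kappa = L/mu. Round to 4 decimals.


Step 1: Compute the condition number.
kappa = L/mu = 185/116 = 1.5948
Step 2: Compute the convergence rate.
r = 1 - 2/(kappa + 1) = 1 - 2*mu/(L + mu) = (L - mu)/(L + mu) = 69/301 = 0.2292


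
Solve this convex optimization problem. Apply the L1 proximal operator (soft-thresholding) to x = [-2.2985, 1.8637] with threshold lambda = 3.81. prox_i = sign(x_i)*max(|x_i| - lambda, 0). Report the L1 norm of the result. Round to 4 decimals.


Soft-thresholding with lambda = 3.81:
prox(-2.2985) = sign(-2.2985)*max(|-2.2985| - 3.81, 0) = 0.0
prox(1.8637) = sign(1.8637)*max(|1.8637| - 3.81, 0) = 0.0
prox(x) = [0.0, 0.0]
||prox(x)||_1 = 0.0 + 0.0 = 0.0


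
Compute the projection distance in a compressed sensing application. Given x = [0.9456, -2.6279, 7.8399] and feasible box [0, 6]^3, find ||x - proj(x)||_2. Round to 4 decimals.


Project each component onto [0, 6].
clip(0.9456) = 0.9456, clip(-2.6279) = 0.0, clip(7.8399) = 6.0
Projection = [0.9456, 0.0, 6.0]
Squared diffs: [0.0, 6.9059, 3.3852]
Distance = sqrt(10.2911) = 3.208


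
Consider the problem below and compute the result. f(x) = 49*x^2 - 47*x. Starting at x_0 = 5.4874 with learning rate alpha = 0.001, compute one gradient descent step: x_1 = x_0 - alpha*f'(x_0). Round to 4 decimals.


We compute the gradient at x_0 and apply the update.
f'(x) = 98*x - 47
f'(5.4874) = 98*5.4874 - 47 = 490.7652
x_1 = 5.4874 - 0.001*490.7652 = 4.9966


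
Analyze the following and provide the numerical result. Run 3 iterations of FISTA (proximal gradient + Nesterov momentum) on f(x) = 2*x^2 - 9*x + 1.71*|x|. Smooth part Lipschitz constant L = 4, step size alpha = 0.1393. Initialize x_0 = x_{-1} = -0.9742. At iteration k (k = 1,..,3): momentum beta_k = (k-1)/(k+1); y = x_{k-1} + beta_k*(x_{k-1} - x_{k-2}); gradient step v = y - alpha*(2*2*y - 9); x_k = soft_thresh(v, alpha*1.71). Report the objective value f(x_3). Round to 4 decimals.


FISTA on f(x) = 2*x^2 - 9*x + 1.71*|x|
L = 4, alpha = 0.1393
Iteration 1: beta = 0.0, y = -0.9742 + 0.0*(-0.9742 + 0.9742) = -0.9742
  grad(y) = -12.8968, v = y - alpha*grad = 0.8223
  prox(v) = soft_thresh(0.8223, 0.2382) = 0.5841
Iteration 2: beta = 0.3333, y = 0.5841 + 0.3333*(0.5841 + 0.9742) = 1.1036
  grad(y) = -4.5858, v = y - alpha*grad = 1.7424
  prox(v) = soft_thresh(1.7424, 0.2382) = 1.5042
Iteration 3: beta = 0.5, y = 1.5042 + 0.5*(1.5042 - 0.5841) = 1.9642
  grad(y) = -1.1433, v = y - alpha*grad = 2.1234
  prox(v) = soft_thresh(2.1234, 0.2382) = 1.8852
f(x_3) = 2*1.8852^2 - 9*1.8852 + 1.71*|1.8852| = -6.6351


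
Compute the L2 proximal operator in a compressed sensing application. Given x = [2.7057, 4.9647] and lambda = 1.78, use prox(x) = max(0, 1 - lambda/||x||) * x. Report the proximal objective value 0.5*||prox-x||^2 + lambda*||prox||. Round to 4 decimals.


Step 1: Compute ||x||.
||x|| = 5.6541
Step 2: Compute scaling factor.
scale = max(0, 1 - 1.78/5.6541) = 0.6852
Step 3: prox(x) = [1.8539, 3.4017]
||prox(x)|| = 3.8741
Step 4: Proximal objective.
0.5*||prox-x||^2 = 1.5842
lambda*||prox|| = 6.8959
Total = 8.4801


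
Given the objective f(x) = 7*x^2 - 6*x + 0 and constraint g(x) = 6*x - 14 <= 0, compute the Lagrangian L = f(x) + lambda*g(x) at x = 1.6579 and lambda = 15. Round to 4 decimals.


Step 1: Evaluate f(x).
f(1.6579) = 7*1.6579^2 - 6*1.6579 + 0 = 9.293
Step 2: Evaluate g(x).
g(1.6579) = 6*1.6579 - 14 = -4.0526
Step 3: Compute Lagrangian.
L = 9.293 + 15*-4.0526 = -51.496


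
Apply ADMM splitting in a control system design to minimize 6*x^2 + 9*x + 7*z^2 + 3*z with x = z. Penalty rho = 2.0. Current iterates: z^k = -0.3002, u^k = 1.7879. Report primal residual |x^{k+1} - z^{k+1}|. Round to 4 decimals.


ADMM iteration with rho = 2.0, z^k = -0.3002, u^k = 1.7879
Step 1: x-update.
Minimize 6*x^2 + 9*x + (2.0/2)*(x + 0.3002 + 1.7879)^2
FOC: (2*6 + 2.0)*x = -9 + 2.0*(-0.3002 - 1.7879)
x^{k+1} = -0.9412
Step 2: z-update.
Minimize 7*z^2 + 3*z + (2.0/2)*(-0.9412 - z + 1.7879)^2
FOC: (2*7 + 2.0)*z = -3 + 2.0*(-0.9412 + 1.7879)
z^{k+1} = -0.0817
Step 3: u-update.
u^{k+1} = 1.7879 - 0.9412 + 0.0817 = 0.9284
Step 4: Primal residual = |-0.9412 + 0.0817| = 0.8595


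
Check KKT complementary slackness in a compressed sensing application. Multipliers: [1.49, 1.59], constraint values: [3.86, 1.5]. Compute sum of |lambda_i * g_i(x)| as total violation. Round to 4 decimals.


KKT complementary slackness check:
lambda_1 * g_1 = 1.49 * 3.86 = 5.7514
lambda_2 * g_2 = 1.59 * 1.5 = 2.385
Total violation = 5.7514 + 2.385 = 8.1364


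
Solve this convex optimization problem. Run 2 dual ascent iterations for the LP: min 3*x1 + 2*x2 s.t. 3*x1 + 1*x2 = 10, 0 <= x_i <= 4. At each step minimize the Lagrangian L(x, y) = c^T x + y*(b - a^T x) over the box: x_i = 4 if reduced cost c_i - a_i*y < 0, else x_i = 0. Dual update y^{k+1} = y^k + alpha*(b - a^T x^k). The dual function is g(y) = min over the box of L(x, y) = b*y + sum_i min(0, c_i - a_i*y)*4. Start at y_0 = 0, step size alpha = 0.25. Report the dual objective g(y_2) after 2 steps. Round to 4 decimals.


Dual ascent for LP: min 3*x1 + 2*x2, 3*x1 + 1*x2 = 10, 0 <= x_i <= 4
Step 1: y^k = 0.0, reduced costs: (3.0, 2.0)
  x^k = (0.0, 0.0), subgradient = b - a^T x = 10.0
  y^{k+1} = 0.0 + 0.25*10.0 = 2.5
Step 2: y^k = 2.5, reduced costs: (-4.5, -0.5)
  x^k = (4.0, 4.0), subgradient = b - a^T x = -6.0
  y^{k+1} = 2.5 + 0.25*-6.0 = 1.0
Dual objective at y_2 = 1.0: reduced costs (0.0, 1.0), box minimizer x = (0.0, 0.0)
g(y_2) = b*y + (c1 - a1*y)*x1 + (c2 - a2*y)*x2 = 10*1.0 + 0.0*0.0 + 1.0*0.0 = 10.0 + 0.0 + 0.0 = 10.0


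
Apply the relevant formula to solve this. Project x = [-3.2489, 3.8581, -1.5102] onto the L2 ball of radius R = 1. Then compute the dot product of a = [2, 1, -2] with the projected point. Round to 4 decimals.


Step 1: Compute ||x|| (intermediates to 6 decimals).
||x|| = sqrt((-3.2489)^2 + 3.8581^2 + (-1.5102)^2) = 5.265073
Step 2: Project.
Since ||x|| > R, scale = R/||x|| = 1/5.265073 = 0.189931, proj(x) = scale * x
proj(x) = [-0.617067, 0.732773, -0.286834]
Step 3: Dot product.
a^T * proj(x) = 2*(-0.617067) + 1*0.732773 - 2*(-0.286834) = 0.0723


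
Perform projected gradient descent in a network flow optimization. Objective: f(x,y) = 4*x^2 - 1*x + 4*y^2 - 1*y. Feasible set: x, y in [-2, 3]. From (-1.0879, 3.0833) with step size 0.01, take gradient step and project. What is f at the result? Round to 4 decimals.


Step 1: Compute gradient at (-1.0879, 3.0833).
grad_x = 2*4*-1.0879 - 1 = -9.7032
grad_y = 2*4*3.0833 - 1 = 23.6664
Step 2: Gradient step.
x_raw = -1.0879 - 0.01*-9.7032 = -0.9909
y_raw = 3.0833 - 0.01*23.6664 = 2.8466
Step 3: Project onto [-2, 3].
x_proj = clip(-0.9909) = -0.9909
y_proj = clip(2.8466) = 2.8466
Step 4: Evaluate f.
f(-0.9909, 2.8466) = 34.4849


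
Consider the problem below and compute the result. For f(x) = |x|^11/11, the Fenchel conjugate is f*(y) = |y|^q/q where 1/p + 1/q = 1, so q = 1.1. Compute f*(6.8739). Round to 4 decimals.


The conjugate exponent q satisfies 1/p + 1/q = 1.
p = 11, so q = 11/(11 - 1) = 1.1
|y|^q = 6.8739^1.1 = 8.3353
f*(6.8739) = 8.3353 / 1.1 = 7.5776


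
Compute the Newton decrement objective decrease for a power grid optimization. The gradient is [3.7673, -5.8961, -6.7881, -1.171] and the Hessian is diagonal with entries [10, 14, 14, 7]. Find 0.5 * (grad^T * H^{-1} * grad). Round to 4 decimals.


Step 1: H is diagonal, so H^(-1) * g = [0.3767, -0.4212, -0.4849, -0.1673].
Step 2: g^T H^(-1) g = sum_i g_i^2 / H_ii
  = (3.7673)^2/10 + (-5.8961)^2/14 + (-6.7881)^2/14 + (-1.171)^2/7
  = 1.4193 + 2.4831 + 3.2913 + 0.1959 = 7.3896
Step 3: Objective decrease = 0.5 * g^T H^(-1) g = 3.6948


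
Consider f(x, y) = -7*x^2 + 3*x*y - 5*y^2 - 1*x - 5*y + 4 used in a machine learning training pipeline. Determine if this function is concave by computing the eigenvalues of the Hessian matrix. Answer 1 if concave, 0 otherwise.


The Hessian of f(x,y) = -7*x^2 + 3*x*y - 5*y^2 - 1*x - 5*y + 4 is:
H = [[-14, 3], [3, -10]]
Trace = -14 - 10 = -24
Determinant = -14*-10 - (3)^2 = 131
Discriminant = (-24)^2 - 4*131 = 52.0
Eigenvalues: lambda_1 = -15.6056, lambda_2 = -8.3944
The function is concave.

1


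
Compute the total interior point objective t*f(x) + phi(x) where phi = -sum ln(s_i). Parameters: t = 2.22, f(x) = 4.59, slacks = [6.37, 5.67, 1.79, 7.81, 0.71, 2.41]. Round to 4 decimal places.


Step 1: Compute log-barrier.
ln values: [1.8516, 1.7352, 0.5822, 2.0554, -0.3425, 0.8796]
phi = -(1.8516 + 1.7352 + 0.5822 + 2.0554 - 0.3425 + 0.8796) = -6.7615
Step 2: Compute augmented objective.
t*f(x) = 2.22*4.59 = 10.1898
Total = 10.1898 - 6.7615 = 3.4283


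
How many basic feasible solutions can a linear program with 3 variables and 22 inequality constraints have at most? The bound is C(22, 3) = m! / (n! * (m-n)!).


Each vertex corresponds to some choice of n active constraints out of m, so the number of vertices is at most C(m, n) = m! / (n!(m-n)!).
m = 22, n = 3
Numerator: 22 * 21 * 20
Denominator: 3! = 6
C(22, 3) = 1540


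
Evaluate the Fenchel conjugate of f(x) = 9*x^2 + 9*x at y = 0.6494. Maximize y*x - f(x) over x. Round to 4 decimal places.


f*(y) = sup_x {y*x - a*x^2 - b*x} = sup_x {(y-b)*x - a*x^2}
FOC: (y - b) - 2a*x = 0 => x* = (y - b)/(2a)
x* = (0.6494 - 9)/(2*9) = -0.4639
f*(0.6494) = (y-b)^2/(4a) = (0.6494 - 9)^2/(4*9)
= 69.7325/36 = 1.937


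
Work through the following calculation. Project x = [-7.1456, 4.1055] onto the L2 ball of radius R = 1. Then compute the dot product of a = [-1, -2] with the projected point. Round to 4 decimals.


Step 1: Compute ||x|| (intermediates to 6 decimals).
||x|| = sqrt((-7.1456)^2 + 4.1055^2) = 8.241039
Step 2: Project.
Since ||x|| > R, scale = R/||x|| = 1/8.241039 = 0.121344, proj(x) = scale * x
proj(x) = [-0.867076, 0.498178]
Step 3: Dot product.
a^T * proj(x) = -1*(-0.867076) - 2*0.498178 = -0.1293


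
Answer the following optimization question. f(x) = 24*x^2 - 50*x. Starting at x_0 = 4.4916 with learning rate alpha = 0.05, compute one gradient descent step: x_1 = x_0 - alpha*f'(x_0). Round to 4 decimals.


We compute the gradient at x_0 and apply the update.
f'(x) = 48*x - 50
f'(4.4916) = 48*4.4916 - 50 = 165.5968
x_1 = 4.4916 - 0.05*165.5968 = -3.7882


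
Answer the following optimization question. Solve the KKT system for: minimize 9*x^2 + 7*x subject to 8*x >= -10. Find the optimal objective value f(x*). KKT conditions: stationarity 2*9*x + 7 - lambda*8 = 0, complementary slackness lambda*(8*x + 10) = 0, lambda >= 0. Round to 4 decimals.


Step 1: Try lambda = 0 (constraint inactive).
Stationarity: 2*9*x + 7 = 0
x* = -7/(2*9) = -7/18 = -0.3889 (rounded; the exact value -7/18 is used below)
Check constraint: 8*-0.3889 = -3.1112 >= -10 -- satisfied.
Step 2: Compute optimal value.
f(x*) = 9*(-7/18)^2 + 7*(-7/18) = -1.3611


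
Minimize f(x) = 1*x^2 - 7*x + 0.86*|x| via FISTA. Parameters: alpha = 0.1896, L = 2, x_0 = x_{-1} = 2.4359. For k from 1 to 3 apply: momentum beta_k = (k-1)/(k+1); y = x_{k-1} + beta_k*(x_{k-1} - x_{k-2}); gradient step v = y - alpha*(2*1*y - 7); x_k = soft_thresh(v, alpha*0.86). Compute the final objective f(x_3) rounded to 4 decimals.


FISTA on f(x) = 1*x^2 - 7*x + 0.86*|x|
L = 2, alpha = 0.1896
Iteration 1: beta = 0.0, y = 2.4359 + 0.0*(2.4359 - 2.4359) = 2.4359
  grad(y) = -2.1282, v = y - alpha*grad = 2.8394
  prox(v) = soft_thresh(2.8394, 0.1631) = 2.6764
Iteration 2: beta = 0.3333, y = 2.6764 + 0.3333*(2.6764 - 2.4359) = 2.7565
  grad(y) = -1.487, v = y - alpha*grad = 3.0384
  prox(v) = soft_thresh(3.0384, 0.1631) = 2.8754
Iteration 3: beta = 0.5, y = 2.8754 + 0.5*(2.8754 - 2.6764) = 2.9749
  grad(y) = -1.0502, v = y - alpha*grad = 3.174
  prox(v) = soft_thresh(3.174, 0.1631) = 3.011
f(x_3) = 1*3.011^2 - 7*3.011 + 0.86*|3.011| = -9.4214
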